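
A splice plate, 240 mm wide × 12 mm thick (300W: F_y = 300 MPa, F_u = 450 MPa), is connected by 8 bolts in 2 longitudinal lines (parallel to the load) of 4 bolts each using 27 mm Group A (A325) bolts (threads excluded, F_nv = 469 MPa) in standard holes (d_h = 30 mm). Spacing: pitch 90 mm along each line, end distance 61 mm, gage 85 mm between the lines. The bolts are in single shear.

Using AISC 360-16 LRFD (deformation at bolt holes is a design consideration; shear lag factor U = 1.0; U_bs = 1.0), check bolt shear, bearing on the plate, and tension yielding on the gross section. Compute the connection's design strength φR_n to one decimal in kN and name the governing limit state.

777.6 kN (gross-section yield governs)

Bolt shear: A_b = π(27)²/4 = 572.56 mm². φR_n = 0.75 × 469 × 572.56 × 8 × 1 = 1611.2 kN.
Bearing (12 mm plate, F_u = 450 MPa): end bolts L_c = 61 − 30/2 = 46, R_n = min(1.2×46×12×450, 2.4×27×12×450) = 298.08 kN/bolt; interior L_c = 90 − 30 = 60, R_n = 349.92 kN/bolt. φR_n = 0.75 × (2×298.08 + 6×349.92) = 2021.8 kN.
Tension yield (gross): A_g = 240×12 = 2880 mm². φR_n = 0.90 × 300 × 2880 = 777.6 kN.
Governing: min(1611.2, 2021.8, 777.6) = 777.6 kN → gross-section yield.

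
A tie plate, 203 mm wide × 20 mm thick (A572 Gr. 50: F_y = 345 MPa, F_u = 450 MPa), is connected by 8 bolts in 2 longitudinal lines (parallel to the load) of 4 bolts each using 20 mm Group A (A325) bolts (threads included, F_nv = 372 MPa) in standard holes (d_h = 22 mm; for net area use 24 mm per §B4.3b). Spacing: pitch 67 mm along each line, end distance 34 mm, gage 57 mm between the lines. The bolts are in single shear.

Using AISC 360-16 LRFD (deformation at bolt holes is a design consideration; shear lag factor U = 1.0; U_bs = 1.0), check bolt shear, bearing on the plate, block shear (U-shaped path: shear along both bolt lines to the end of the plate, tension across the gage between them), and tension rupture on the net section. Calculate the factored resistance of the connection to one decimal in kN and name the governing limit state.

Bolt shear: A_b = π(20)²/4 = 314.16 mm². φR_n = 0.75 × 372 × 314.16 × 8 × 1 = 701.2 kN.
Bearing (20 mm plate, F_u = 450 MPa): end bolts L_c = 34 − 22/2 = 23, R_n = min(1.2×23×20×450, 2.4×20×20×450) = 248.4 kN/bolt; interior L_c = 67 − 22 = 45, R_n = 432 kN/bolt. φR_n = 0.75 × (2×248.4 + 6×432) = 2316.6 kN.
Block shear: shear path 2×[34+3×67] = 2×235 mm, A_gv = 9400, A_nv = 2×(235 − 3.5×24)×20 = 6040 mm²; tension across gage: (57 − 1×24)×20 = 660 mm². R_n = min(0.6×450×6040, 0.6×345×9400) + 1.0×450×660 = min(1630.8, 1945.8) + 297 = 1927.8 kN. φR_n = 0.75 × 1927.8 = 1445.9 kN.
Tension rupture (net): A_n = (203 − 2×24)×20 = 3100 mm² (U = 1.0, A_e = A_n). φR_n = 0.75 × 450 × 3100 = 1046.3 kN.
Governing: min(701.2, 2316.6, 1445.9, 1046.3) = 701.2 kN → bolt shear.

701.2 kN (bolt shear governs)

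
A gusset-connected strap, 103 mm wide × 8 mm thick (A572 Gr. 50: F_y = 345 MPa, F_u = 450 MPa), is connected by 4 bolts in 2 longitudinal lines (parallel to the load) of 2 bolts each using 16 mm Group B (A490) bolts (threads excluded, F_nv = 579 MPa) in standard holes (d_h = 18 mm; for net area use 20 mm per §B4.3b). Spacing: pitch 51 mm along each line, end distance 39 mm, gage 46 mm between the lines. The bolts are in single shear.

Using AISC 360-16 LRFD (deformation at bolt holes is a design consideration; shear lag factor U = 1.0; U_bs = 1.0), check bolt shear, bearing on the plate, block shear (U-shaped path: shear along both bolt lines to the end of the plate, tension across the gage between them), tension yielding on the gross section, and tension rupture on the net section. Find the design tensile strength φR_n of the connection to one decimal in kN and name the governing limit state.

Bolt shear: A_b = π(16)²/4 = 201.06 mm². φR_n = 0.75 × 579 × 201.06 × 4 × 1 = 349.2 kN.
Bearing (8 mm plate, F_u = 450 MPa): end bolts L_c = 39 − 18/2 = 30, R_n = min(1.2×30×8×450, 2.4×16×8×450) = 129.6 kN/bolt; interior L_c = 51 − 18 = 33, R_n = 138.24 kN/bolt. φR_n = 0.75 × (2×129.6 + 2×138.24) = 401.8 kN.
Block shear: shear path 2×[39+1×51] = 2×90 mm, A_gv = 1440, A_nv = 2×(90 − 1.5×20)×8 = 960 mm²; tension across gage: (46 − 1×20)×8 = 208 mm². R_n = min(0.6×450×960, 0.6×345×1440) + 1.0×450×208 = min(259.2, 298.08) + 93.6 = 352.8 kN. φR_n = 0.75 × 352.8 = 264.6 kN.
Tension yield (gross): A_g = 103×8 = 824 mm². φR_n = 0.90 × 345 × 824 = 255.9 kN.
Tension rupture (net): A_n = (103 − 2×20)×8 = 504 mm² (U = 1.0, A_e = A_n). φR_n = 0.75 × 450 × 504 = 170.1 kN.
Governing: min(349.2, 401.8, 264.6, 255.9, 170.1) = 170.1 kN → net-section rupture.

170.1 kN (net-section rupture governs)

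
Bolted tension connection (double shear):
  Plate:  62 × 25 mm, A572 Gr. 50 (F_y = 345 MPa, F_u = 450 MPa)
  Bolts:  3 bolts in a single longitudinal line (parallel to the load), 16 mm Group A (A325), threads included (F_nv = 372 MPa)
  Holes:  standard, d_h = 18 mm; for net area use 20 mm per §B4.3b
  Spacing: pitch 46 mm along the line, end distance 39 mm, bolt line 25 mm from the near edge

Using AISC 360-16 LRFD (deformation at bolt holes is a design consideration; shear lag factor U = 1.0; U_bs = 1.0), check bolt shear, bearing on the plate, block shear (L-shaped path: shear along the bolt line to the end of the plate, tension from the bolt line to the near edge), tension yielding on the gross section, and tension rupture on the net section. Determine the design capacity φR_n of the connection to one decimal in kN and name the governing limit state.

Bolt shear: A_b = π(16)²/4 = 201.06 mm². φR_n = 0.75 × 372 × 201.06 × 3 × 2 = 336.6 kN.
Bearing (25 mm plate, F_u = 450 MPa): end bolts L_c = 39 − 18/2 = 30, R_n = min(1.2×30×25×450, 2.4×16×25×450) = 405 kN/bolt; interior L_c = 46 − 18 = 28, R_n = 378 kN/bolt. φR_n = 0.75 × (1×405 + 2×378) = 870.8 kN.
Block shear: shear path 1×[39+2×46] = 1×131 mm, A_gv = 3275, A_nv = 1×(131 − 2.5×20)×25 = 2025 mm²; tension to near edge: (25 − 0.5×20)×25 = 375 mm². R_n = min(0.6×450×2025, 0.6×345×3275) + 1.0×450×375 = min(546.75, 677.93) + 168.75 = 715.5 kN. φR_n = 0.75 × 715.5 = 536.6 kN.
Tension yield (gross): A_g = 62×25 = 1550 mm². φR_n = 0.90 × 345 × 1550 = 481.3 kN.
Tension rupture (net): A_n = (62 − 1×20)×25 = 1050 mm² (U = 1.0, A_e = A_n). φR_n = 0.75 × 450 × 1050 = 354.4 kN.
Governing: min(336.6, 870.8, 536.6, 481.3, 354.4) = 336.6 kN → bolt shear.

336.6 kN (bolt shear governs)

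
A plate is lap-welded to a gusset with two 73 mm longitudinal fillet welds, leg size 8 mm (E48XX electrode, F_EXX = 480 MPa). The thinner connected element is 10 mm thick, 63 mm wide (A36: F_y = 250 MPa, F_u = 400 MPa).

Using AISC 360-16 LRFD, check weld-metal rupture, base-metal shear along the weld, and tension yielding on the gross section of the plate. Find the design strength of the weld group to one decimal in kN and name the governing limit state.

141.8 kN (gross-section yield governs)

Weld metal: throat = 0.707×8 = 5.656 mm, L = 2×73 = 146 mm. φR_n = 0.75 × 0.6 × 480 × 5.656 × 146 = 178.4 kN.
Base metal shear (10 mm plate): yield φR_n = 1.0×0.6×250×10×146 = 219.0 kN; rupture φR_n = 0.75×0.6×400×10×146 = 262.8 kN; take 219.0 kN (yield).
Tension yield (gross): A_g = 63×10 = 630 mm². φR_n = 0.90 × 250 × 630 = 141.8 kN.
Governing: min(178.4, 219.0, 141.8) = 141.8 kN → gross-section yield.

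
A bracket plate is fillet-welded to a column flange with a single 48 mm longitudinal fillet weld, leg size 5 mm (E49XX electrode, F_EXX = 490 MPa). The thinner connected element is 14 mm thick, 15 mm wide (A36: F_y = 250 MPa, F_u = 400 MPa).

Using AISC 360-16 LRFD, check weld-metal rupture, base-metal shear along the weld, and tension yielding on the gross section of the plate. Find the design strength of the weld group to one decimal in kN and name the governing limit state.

37.4 kN (weld metal governs)

Weld metal: throat = 0.707×5 = 3.535 mm, L = 48 mm. φR_n = 0.75 × 0.6 × 490 × 3.535 × 48 = 37.4 kN.
Base metal shear (14 mm plate): yield φR_n = 1.0×0.6×250×14×48 = 100.8 kN; rupture φR_n = 0.75×0.6×400×14×48 = 121.0 kN; take 100.8 kN (yield).
Tension yield (gross): A_g = 15×14 = 210 mm². φR_n = 0.90 × 250 × 210 = 47.3 kN.
Governing: min(37.4, 100.8, 47.3) = 37.4 kN → weld metal.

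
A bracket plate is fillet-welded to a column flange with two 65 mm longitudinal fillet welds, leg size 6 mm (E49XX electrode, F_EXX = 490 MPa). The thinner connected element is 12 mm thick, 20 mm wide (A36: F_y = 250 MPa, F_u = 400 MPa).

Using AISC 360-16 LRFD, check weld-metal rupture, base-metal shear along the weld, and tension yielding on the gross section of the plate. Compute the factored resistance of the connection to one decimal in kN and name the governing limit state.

54.0 kN (gross-section yield governs)

Weld metal: throat = 0.707×6 = 4.242 mm, L = 2×65 = 130 mm. φR_n = 0.75 × 0.6 × 490 × 4.242 × 130 = 121.6 kN.
Base metal shear (12 mm plate): yield φR_n = 1.0×0.6×250×12×130 = 234.0 kN; rupture φR_n = 0.75×0.6×400×12×130 = 280.8 kN; take 234.0 kN (yield).
Tension yield (gross): A_g = 20×12 = 240 mm². φR_n = 0.90 × 250 × 240 = 54.0 kN.
Governing: min(121.6, 234.0, 54.0) = 54.0 kN → gross-section yield.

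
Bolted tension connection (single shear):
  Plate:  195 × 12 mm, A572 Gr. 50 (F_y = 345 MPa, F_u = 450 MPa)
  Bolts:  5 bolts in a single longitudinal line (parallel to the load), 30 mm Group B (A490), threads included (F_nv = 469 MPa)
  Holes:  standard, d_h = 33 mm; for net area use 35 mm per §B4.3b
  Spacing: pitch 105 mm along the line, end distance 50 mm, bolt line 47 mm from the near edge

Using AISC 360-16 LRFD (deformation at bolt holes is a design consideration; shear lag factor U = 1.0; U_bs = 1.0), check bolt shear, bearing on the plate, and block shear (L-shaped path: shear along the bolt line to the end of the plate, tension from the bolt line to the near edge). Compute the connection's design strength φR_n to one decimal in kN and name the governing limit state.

878.9 kN (block shear governs)

Bolt shear: A_b = π(30)²/4 = 706.86 mm². φR_n = 0.75 × 469 × 706.86 × 5 × 1 = 1243.2 kN.
Bearing (12 mm plate, F_u = 450 MPa): end bolts L_c = 50 − 33/2 = 33.5, R_n = min(1.2×33.5×12×450, 2.4×30×12×450) = 217.08 kN/bolt; interior L_c = 105 − 33 = 72, R_n = 388.8 kN/bolt. φR_n = 0.75 × (1×217.08 + 4×388.8) = 1329.2 kN.
Block shear: shear path 1×[50+4×105] = 1×470 mm, A_gv = 5640, A_nv = 1×(470 − 4.5×35)×12 = 3750 mm²; tension to near edge: (47 − 0.5×35)×12 = 354 mm². R_n = min(0.6×450×3750, 0.6×345×5640) + 1.0×450×354 = min(1012.5, 1167.5) + 159.3 = 1171.8 kN. φR_n = 0.75 × 1171.8 = 878.9 kN.
Governing: min(1243.2, 1329.2, 878.9) = 878.9 kN → block shear.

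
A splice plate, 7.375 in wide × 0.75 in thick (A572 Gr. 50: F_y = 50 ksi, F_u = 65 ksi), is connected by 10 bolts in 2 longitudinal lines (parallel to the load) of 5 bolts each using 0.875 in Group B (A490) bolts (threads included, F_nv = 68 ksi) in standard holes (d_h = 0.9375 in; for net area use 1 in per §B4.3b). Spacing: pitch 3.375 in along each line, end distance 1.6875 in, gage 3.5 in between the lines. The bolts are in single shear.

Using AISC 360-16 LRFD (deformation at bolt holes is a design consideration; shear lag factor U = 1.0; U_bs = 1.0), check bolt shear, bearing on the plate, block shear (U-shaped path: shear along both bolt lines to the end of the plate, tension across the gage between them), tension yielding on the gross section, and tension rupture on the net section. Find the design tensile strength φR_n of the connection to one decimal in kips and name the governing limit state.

Bolt shear: A_b = π(0.875)²/4 = 0.60132 in². φR_n = 0.75 × 68 × 0.60132 × 10 × 1 = 306.7 kips.
Bearing (0.75 in plate, F_u = 65 ksi): end bolts L_c = 1.6875 − 0.9375/2 = 1.21875, R_n = min(1.2×1.21875×0.75×65, 2.4×0.875×0.75×65) = 71.297 kips/bolt; interior L_c = 3.375 − 0.9375 = 2.4375, R_n = 102.38 kips/bolt. φR_n = 0.75 × (2×71.297 + 8×102.38) = 721.2 kips.
Block shear: shear path 2×[1.6875+4×3.375] = 2×15.1875 in, A_gv = 22.781, A_nv = 2×(15.1875 − 4.5×1)×0.75 = 16.031 in²; tension across gage: (3.5 − 1×1)×0.75 = 1.875 in². R_n = min(0.6×65×16.031, 0.6×50×22.781) + 1.0×65×1.875 = min(625.21, 683.43) + 121.88 = 747.09 kips. φR_n = 0.75 × 747.09 = 560.3 kips.
Tension yield (gross): A_g = 7.375×0.75 = 5.5313 in². φR_n = 0.90 × 50 × 5.5313 = 248.9 kips.
Tension rupture (net): A_n = (7.375 − 2×1)×0.75 = 4.0313 in² (U = 1.0, A_e = A_n). φR_n = 0.75 × 65 × 4.0313 = 196.5 kips.
Governing: min(306.7, 721.2, 560.3, 248.9, 196.5) = 196.5 kips → net-section rupture.

196.5 kips (net-section rupture governs)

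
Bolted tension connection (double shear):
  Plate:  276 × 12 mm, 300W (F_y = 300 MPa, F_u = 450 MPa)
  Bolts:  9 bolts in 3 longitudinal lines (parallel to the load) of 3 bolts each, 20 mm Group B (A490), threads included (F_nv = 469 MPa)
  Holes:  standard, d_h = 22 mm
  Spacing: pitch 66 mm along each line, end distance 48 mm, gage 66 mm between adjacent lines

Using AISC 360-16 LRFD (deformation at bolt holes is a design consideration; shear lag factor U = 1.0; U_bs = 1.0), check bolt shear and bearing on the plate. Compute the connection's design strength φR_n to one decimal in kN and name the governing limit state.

Bolt shear: A_b = π(20)²/4 = 314.16 mm². φR_n = 0.75 × 469 × 314.16 × 9 × 2 = 1989.1 kN.
Bearing (12 mm plate, F_u = 450 MPa): end bolts L_c = 48 − 22/2 = 37, R_n = min(1.2×37×12×450, 2.4×20×12×450) = 239.76 kN/bolt; interior L_c = 66 − 22 = 44, R_n = 259.2 kN/bolt. φR_n = 0.75 × (3×239.76 + 6×259.2) = 1705.9 kN.
Governing: min(1989.1, 1705.9) = 1705.9 kN → bearing.

1705.9 kN (bearing governs)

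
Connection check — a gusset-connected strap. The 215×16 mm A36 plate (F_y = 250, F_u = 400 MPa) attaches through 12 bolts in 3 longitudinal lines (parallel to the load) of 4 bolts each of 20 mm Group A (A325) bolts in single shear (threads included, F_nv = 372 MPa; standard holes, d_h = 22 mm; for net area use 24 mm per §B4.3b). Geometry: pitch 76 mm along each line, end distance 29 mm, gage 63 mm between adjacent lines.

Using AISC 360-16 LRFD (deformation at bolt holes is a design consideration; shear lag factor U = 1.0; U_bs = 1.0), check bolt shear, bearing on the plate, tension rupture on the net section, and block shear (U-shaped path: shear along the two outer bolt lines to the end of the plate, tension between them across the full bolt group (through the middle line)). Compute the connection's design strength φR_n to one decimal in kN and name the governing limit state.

686.4 kN (net-section rupture governs)

Bolt shear: A_b = π(20)²/4 = 314.16 mm². φR_n = 0.75 × 372 × 314.16 × 12 × 1 = 1051.8 kN.
Bearing (16 mm plate, F_u = 400 MPa): end bolts L_c = 29 − 22/2 = 18, R_n = min(1.2×18×16×400, 2.4×20×16×400) = 138.24 kN/bolt; interior L_c = 76 − 22 = 54, R_n = 307.2 kN/bolt. φR_n = 0.75 × (3×138.24 + 9×307.2) = 2384.6 kN.
Tension rupture (net): A_n = (215 − 3×24)×16 = 2288 mm² (U = 1.0, A_e = A_n). φR_n = 0.75 × 400 × 2288 = 686.4 kN.
Block shear: shear path 2×[29+3×76] = 2×257 mm, A_gv = 8224, A_nv = 2×(257 − 3.5×24)×16 = 5536 mm²; tension across gage: (126 − 2×24)×16 = 1248 mm². R_n = min(0.6×400×5536, 0.6×250×8224) + 1.0×400×1248 = min(1328.6, 1233.6) + 499.2 = 1732.8 kN. φR_n = 0.75 × 1732.8 = 1299.6 kN.
Governing: min(1051.8, 2384.6, 686.4, 1299.6) = 686.4 kN → net-section rupture.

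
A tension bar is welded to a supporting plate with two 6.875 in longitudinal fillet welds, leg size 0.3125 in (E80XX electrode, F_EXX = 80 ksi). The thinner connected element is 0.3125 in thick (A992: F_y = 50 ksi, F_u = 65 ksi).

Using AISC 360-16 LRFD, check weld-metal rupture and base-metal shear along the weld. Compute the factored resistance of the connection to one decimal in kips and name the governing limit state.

Weld metal: throat = 0.707×0.3125 = 0.22094 in, L = 2×6.875 = 13.75 in. φR_n = 0.75 × 0.6 × 80 × 0.22094 × 13.75 = 109.4 kips.
Base metal shear (0.3125 in plate): yield φR_n = 1.0×0.6×50×0.3125×13.75 = 128.9 kips; rupture φR_n = 0.75×0.6×65×0.3125×13.75 = 125.7 kips; take 125.7 kips (rupture).
Governing: min(109.4, 125.7) = 109.4 kips → weld metal.

109.4 kips (weld metal governs)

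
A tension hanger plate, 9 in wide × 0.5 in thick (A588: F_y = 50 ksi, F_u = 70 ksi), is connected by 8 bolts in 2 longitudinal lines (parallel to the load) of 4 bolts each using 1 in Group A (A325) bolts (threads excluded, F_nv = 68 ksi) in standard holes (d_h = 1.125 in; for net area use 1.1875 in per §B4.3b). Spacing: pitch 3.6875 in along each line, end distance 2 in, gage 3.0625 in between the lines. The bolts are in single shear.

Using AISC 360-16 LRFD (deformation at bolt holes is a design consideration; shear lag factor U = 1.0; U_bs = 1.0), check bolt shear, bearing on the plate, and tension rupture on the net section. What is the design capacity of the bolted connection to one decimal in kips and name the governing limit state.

Bolt shear: A_b = π(1)²/4 = 0.7854 in². φR_n = 0.75 × 68 × 0.7854 × 8 × 1 = 320.4 kips.
Bearing (0.5 in plate, F_u = 70 ksi): end bolts L_c = 2 − 1.125/2 = 1.4375, R_n = min(1.2×1.4375×0.5×70, 2.4×1×0.5×70) = 60.375 kips/bolt; interior L_c = 3.6875 − 1.125 = 2.5625, R_n = 84 kips/bolt. φR_n = 0.75 × (2×60.375 + 6×84) = 468.6 kips.
Tension rupture (net): A_n = (9 − 2×1.1875)×0.5 = 3.3125 in² (U = 1.0, A_e = A_n). φR_n = 0.75 × 70 × 3.3125 = 173.9 kips.
Governing: min(320.4, 468.6, 173.9) = 173.9 kips → net-section rupture.

173.9 kips (net-section rupture governs)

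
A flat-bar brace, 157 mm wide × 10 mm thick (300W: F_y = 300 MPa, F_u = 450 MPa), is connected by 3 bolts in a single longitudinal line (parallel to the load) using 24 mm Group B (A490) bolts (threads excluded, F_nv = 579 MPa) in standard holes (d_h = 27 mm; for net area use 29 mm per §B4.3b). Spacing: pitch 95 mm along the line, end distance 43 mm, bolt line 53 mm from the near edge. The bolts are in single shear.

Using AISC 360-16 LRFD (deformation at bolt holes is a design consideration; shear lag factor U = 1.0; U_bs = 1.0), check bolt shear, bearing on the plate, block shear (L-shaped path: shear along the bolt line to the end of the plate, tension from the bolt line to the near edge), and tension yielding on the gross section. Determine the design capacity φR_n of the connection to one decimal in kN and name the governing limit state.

423.9 kN (gross-section yield governs)

Bolt shear: A_b = π(24)²/4 = 452.39 mm². φR_n = 0.75 × 579 × 452.39 × 3 × 1 = 589.4 kN.
Bearing (10 mm plate, F_u = 450 MPa): end bolts L_c = 43 − 27/2 = 29.5, R_n = min(1.2×29.5×10×450, 2.4×24×10×450) = 159.3 kN/bolt; interior L_c = 95 − 27 = 68, R_n = 259.2 kN/bolt. φR_n = 0.75 × (1×159.3 + 2×259.2) = 508.3 kN.
Block shear: shear path 1×[43+2×95] = 1×233 mm, A_gv = 2330, A_nv = 1×(233 − 2.5×29)×10 = 1605 mm²; tension to near edge: (53 − 0.5×29)×10 = 385 mm². R_n = min(0.6×450×1605, 0.6×300×2330) + 1.0×450×385 = min(433.35, 419.4) + 173.25 = 592.65 kN. φR_n = 0.75 × 592.65 = 444.5 kN.
Tension yield (gross): A_g = 157×10 = 1570 mm². φR_n = 0.90 × 300 × 1570 = 423.9 kN.
Governing: min(589.4, 508.3, 444.5, 423.9) = 423.9 kN → gross-section yield.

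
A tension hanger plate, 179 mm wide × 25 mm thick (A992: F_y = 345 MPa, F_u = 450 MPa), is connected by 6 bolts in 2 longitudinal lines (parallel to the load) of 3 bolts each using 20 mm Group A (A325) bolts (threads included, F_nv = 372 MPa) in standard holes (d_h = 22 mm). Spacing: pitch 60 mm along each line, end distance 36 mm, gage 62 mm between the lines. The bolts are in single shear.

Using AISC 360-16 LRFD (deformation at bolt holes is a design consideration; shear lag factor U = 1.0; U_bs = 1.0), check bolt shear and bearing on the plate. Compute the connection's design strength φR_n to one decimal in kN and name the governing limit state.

Bolt shear: A_b = π(20)²/4 = 314.16 mm². φR_n = 0.75 × 372 × 314.16 × 6 × 1 = 525.9 kN.
Bearing (25 mm plate, F_u = 450 MPa): end bolts L_c = 36 − 22/2 = 25, R_n = min(1.2×25×25×450, 2.4×20×25×450) = 337.5 kN/bolt; interior L_c = 60 − 22 = 38, R_n = 513 kN/bolt. φR_n = 0.75 × (2×337.5 + 4×513) = 2045.3 kN.
Governing: min(525.9, 2045.3) = 525.9 kN → bolt shear.

525.9 kN (bolt shear governs)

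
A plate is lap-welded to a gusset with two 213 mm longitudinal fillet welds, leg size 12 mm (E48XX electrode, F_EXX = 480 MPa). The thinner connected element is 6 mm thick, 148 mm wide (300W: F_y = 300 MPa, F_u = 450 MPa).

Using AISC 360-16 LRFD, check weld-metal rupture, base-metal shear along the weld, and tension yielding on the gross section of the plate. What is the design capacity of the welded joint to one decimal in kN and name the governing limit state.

239.8 kN (gross-section yield governs)

Weld metal: throat = 0.707×12 = 8.484 mm, L = 2×213 = 426 mm. φR_n = 0.75 × 0.6 × 480 × 8.484 × 426 = 780.7 kN.
Base metal shear (6 mm plate): yield φR_n = 1.0×0.6×300×6×426 = 460.1 kN; rupture φR_n = 0.75×0.6×450×6×426 = 517.6 kN; take 460.1 kN (yield).
Tension yield (gross): A_g = 148×6 = 888 mm². φR_n = 0.90 × 300 × 888 = 239.8 kN.
Governing: min(780.7, 460.1, 239.8) = 239.8 kN → gross-section yield.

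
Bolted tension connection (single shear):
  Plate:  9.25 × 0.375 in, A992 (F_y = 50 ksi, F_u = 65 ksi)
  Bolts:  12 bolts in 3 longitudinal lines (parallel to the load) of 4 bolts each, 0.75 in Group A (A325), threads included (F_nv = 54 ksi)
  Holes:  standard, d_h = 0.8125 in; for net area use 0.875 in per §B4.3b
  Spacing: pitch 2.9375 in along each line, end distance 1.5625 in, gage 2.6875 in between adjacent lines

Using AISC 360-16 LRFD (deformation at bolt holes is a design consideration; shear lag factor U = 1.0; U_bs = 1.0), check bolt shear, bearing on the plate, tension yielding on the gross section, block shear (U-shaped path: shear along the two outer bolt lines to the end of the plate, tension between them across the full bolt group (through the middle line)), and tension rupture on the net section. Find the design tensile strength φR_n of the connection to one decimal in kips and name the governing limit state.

121.1 kips (net-section rupture governs)

Bolt shear: A_b = π(0.75)²/4 = 0.44179 in². φR_n = 0.75 × 54 × 0.44179 × 12 × 1 = 214.7 kips.
Bearing (0.375 in plate, F_u = 65 ksi): end bolts L_c = 1.5625 − 0.8125/2 = 1.15625, R_n = min(1.2×1.15625×0.375×65, 2.4×0.75×0.375×65) = 33.82 kips/bolt; interior L_c = 2.9375 − 0.8125 = 2.125, R_n = 43.875 kips/bolt. φR_n = 0.75 × (3×33.82 + 9×43.875) = 372.3 kips.
Tension yield (gross): A_g = 9.25×0.375 = 3.4688 in². φR_n = 0.90 × 50 × 3.4688 = 156.1 kips.
Block shear: shear path 2×[1.5625+3×2.9375] = 2×10.375 in, A_gv = 7.7813, A_nv = 2×(10.375 − 3.5×0.875)×0.375 = 5.4844 in²; tension across gage: (5.375 − 2×0.875)×0.375 = 1.3594 in². R_n = min(0.6×65×5.4844, 0.6×50×7.7813) + 1.0×65×1.3594 = min(213.89, 233.44) + 88.361 = 302.25 kips. φR_n = 0.75 × 302.25 = 226.7 kips.
Tension rupture (net): A_n = (9.25 − 3×0.875)×0.375 = 2.4844 in² (U = 1.0, A_e = A_n). φR_n = 0.75 × 65 × 2.4844 = 121.1 kips.
Governing: min(214.7, 372.3, 156.1, 226.7, 121.1) = 121.1 kips → net-section rupture.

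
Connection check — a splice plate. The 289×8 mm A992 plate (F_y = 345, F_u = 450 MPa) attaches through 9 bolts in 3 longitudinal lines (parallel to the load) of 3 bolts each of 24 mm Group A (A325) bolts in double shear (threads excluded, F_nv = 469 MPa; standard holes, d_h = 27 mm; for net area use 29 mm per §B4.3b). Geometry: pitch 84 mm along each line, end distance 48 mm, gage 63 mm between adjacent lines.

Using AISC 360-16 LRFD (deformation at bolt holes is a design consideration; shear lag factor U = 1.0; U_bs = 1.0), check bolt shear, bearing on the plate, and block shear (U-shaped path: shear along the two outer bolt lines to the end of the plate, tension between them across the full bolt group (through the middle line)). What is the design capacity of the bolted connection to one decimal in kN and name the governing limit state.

648.5 kN (block shear governs)

Bolt shear: A_b = π(24)²/4 = 452.39 mm². φR_n = 0.75 × 469 × 452.39 × 9 × 2 = 2864.3 kN.
Bearing (8 mm plate, F_u = 450 MPa): end bolts L_c = 48 − 27/2 = 34.5, R_n = min(1.2×34.5×8×450, 2.4×24×8×450) = 149.04 kN/bolt; interior L_c = 84 − 27 = 57, R_n = 207.36 kN/bolt. φR_n = 0.75 × (3×149.04 + 6×207.36) = 1268.5 kN.
Block shear: shear path 2×[48+2×84] = 2×216 mm, A_gv = 3456, A_nv = 2×(216 − 2.5×29)×8 = 2296 mm²; tension across gage: (126 − 2×29)×8 = 544 mm². R_n = min(0.6×450×2296, 0.6×345×3456) + 1.0×450×544 = min(619.92, 715.39) + 244.8 = 864.72 kN. φR_n = 0.75 × 864.72 = 648.5 kN.
Governing: min(2864.3, 1268.5, 648.5) = 648.5 kN → block shear.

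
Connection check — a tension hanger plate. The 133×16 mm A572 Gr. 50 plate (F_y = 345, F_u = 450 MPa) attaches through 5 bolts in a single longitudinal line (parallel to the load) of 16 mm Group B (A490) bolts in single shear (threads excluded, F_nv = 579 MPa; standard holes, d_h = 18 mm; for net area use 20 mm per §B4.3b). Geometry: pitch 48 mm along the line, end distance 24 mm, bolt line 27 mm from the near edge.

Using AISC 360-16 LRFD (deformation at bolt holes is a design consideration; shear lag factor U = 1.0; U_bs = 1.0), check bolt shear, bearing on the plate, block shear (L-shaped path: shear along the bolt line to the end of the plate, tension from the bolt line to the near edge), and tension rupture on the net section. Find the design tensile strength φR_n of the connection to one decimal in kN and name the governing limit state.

Bolt shear: A_b = π(16)²/4 = 201.06 mm². φR_n = 0.75 × 579 × 201.06 × 5 × 1 = 436.6 kN.
Bearing (16 mm plate, F_u = 450 MPa): end bolts L_c = 24 − 18/2 = 15, R_n = min(1.2×15×16×450, 2.4×16×16×450) = 129.6 kN/bolt; interior L_c = 48 − 18 = 30, R_n = 259.2 kN/bolt. φR_n = 0.75 × (1×129.6 + 4×259.2) = 874.8 kN.
Block shear: shear path 1×[24+4×48] = 1×216 mm, A_gv = 3456, A_nv = 1×(216 − 4.5×20)×16 = 2016 mm²; tension to near edge: (27 − 0.5×20)×16 = 272 mm². R_n = min(0.6×450×2016, 0.6×345×3456) + 1.0×450×272 = min(544.32, 715.39) + 122.4 = 666.72 kN. φR_n = 0.75 × 666.72 = 500.0 kN.
Tension rupture (net): A_n = (133 − 1×20)×16 = 1808 mm² (U = 1.0, A_e = A_n). φR_n = 0.75 × 450 × 1808 = 610.2 kN.
Governing: min(436.6, 874.8, 500.0, 610.2) = 436.6 kN → bolt shear.

436.6 kN (bolt shear governs)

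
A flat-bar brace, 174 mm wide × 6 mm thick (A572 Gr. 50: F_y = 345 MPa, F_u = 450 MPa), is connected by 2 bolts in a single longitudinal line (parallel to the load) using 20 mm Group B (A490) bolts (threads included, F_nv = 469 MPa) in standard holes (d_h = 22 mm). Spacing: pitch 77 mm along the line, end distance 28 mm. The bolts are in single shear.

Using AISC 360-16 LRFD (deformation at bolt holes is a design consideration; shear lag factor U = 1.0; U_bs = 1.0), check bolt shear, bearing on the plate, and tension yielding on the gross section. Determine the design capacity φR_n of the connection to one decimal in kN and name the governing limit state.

Bolt shear: A_b = π(20)²/4 = 314.16 mm². φR_n = 0.75 × 469 × 314.16 × 2 × 1 = 221.0 kN.
Bearing (6 mm plate, F_u = 450 MPa): end bolts L_c = 28 − 22/2 = 17, R_n = min(1.2×17×6×450, 2.4×20×6×450) = 55.08 kN/bolt; interior L_c = 77 − 22 = 55, R_n = 129.6 kN/bolt. φR_n = 0.75 × (1×55.08 + 1×129.6) = 138.5 kN.
Tension yield (gross): A_g = 174×6 = 1044 mm². φR_n = 0.90 × 345 × 1044 = 324.2 kN.
Governing: min(221.0, 138.5, 324.2) = 138.5 kN → bearing.

138.5 kN (bearing governs)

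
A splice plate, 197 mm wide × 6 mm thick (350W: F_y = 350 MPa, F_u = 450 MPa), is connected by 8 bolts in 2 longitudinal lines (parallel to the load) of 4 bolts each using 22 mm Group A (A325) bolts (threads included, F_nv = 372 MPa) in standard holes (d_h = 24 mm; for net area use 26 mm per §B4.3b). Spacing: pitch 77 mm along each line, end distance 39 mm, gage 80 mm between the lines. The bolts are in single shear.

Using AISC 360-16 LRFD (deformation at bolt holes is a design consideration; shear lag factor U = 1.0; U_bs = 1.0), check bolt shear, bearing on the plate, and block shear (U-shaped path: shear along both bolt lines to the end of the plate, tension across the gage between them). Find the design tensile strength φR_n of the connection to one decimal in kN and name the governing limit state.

544.3 kN (block shear governs)

Bolt shear: A_b = π(22)²/4 = 380.13 mm². φR_n = 0.75 × 372 × 380.13 × 8 × 1 = 848.5 kN.
Bearing (6 mm plate, F_u = 450 MPa): end bolts L_c = 39 − 24/2 = 27, R_n = min(1.2×27×6×450, 2.4×22×6×450) = 87.48 kN/bolt; interior L_c = 77 − 24 = 53, R_n = 142.56 kN/bolt. φR_n = 0.75 × (2×87.48 + 6×142.56) = 772.7 kN.
Block shear: shear path 2×[39+3×77] = 2×270 mm, A_gv = 3240, A_nv = 2×(270 − 3.5×26)×6 = 2148 mm²; tension across gage: (80 − 1×26)×6 = 324 mm². R_n = min(0.6×450×2148, 0.6×350×3240) + 1.0×450×324 = min(579.96, 680.4) + 145.8 = 725.76 kN. φR_n = 0.75 × 725.76 = 544.3 kN.
Governing: min(848.5, 772.7, 544.3) = 544.3 kN → block shear.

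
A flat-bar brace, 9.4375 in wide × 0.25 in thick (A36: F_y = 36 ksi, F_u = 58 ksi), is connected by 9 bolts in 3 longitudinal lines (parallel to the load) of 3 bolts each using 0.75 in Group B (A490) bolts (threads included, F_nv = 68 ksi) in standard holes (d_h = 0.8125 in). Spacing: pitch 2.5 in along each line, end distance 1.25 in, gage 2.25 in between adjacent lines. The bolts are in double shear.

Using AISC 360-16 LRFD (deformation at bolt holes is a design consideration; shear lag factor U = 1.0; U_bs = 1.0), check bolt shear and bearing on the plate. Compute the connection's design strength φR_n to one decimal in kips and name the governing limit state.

150.5 kips (bearing governs)

Bolt shear: A_b = π(0.75)²/4 = 0.44179 in². φR_n = 0.75 × 68 × 0.44179 × 9 × 2 = 405.6 kips.
Bearing (0.25 in plate, F_u = 58 ksi): end bolts L_c = 1.25 − 0.8125/2 = 0.84375, R_n = min(1.2×0.84375×0.25×58, 2.4×0.75×0.25×58) = 14.681 kips/bolt; interior L_c = 2.5 − 0.8125 = 1.6875, R_n = 26.1 kips/bolt. φR_n = 0.75 × (3×14.681 + 6×26.1) = 150.5 kips.
Governing: min(405.6, 150.5) = 150.5 kips → bearing.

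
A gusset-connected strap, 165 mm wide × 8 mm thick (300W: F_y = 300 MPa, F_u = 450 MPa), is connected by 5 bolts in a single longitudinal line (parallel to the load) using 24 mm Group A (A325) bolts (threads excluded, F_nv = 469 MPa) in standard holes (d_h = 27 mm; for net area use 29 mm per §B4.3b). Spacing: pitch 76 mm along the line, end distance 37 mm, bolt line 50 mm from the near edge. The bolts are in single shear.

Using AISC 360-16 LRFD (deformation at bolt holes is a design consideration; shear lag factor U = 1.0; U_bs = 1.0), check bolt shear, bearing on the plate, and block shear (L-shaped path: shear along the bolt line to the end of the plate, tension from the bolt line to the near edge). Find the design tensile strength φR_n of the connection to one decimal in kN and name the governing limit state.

Bolt shear: A_b = π(24)²/4 = 452.39 mm². φR_n = 0.75 × 469 × 452.39 × 5 × 1 = 795.6 kN.
Bearing (8 mm plate, F_u = 450 MPa): end bolts L_c = 37 − 27/2 = 23.5, R_n = min(1.2×23.5×8×450, 2.4×24×8×450) = 101.52 kN/bolt; interior L_c = 76 − 27 = 49, R_n = 207.36 kN/bolt. φR_n = 0.75 × (1×101.52 + 4×207.36) = 698.2 kN.
Block shear: shear path 1×[37+4×76] = 1×341 mm, A_gv = 2728, A_nv = 1×(341 − 4.5×29)×8 = 1684 mm²; tension to near edge: (50 − 0.5×29)×8 = 284 mm². R_n = min(0.6×450×1684, 0.6×300×2728) + 1.0×450×284 = min(454.68, 491.04) + 127.8 = 582.48 kN. φR_n = 0.75 × 582.48 = 436.9 kN.
Governing: min(795.6, 698.2, 436.9) = 436.9 kN → block shear.

436.9 kN (block shear governs)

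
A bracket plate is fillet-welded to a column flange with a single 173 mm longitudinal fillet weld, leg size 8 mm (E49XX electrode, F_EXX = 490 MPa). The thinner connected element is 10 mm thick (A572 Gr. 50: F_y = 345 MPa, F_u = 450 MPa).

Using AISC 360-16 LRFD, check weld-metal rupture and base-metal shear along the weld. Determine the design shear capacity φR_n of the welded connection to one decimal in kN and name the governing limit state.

Weld metal: throat = 0.707×8 = 5.656 mm, L = 173 mm. φR_n = 0.75 × 0.6 × 490 × 5.656 × 173 = 215.8 kN.
Base metal shear (10 mm plate): yield φR_n = 1.0×0.6×345×10×173 = 358.1 kN; rupture φR_n = 0.75×0.6×450×10×173 = 350.3 kN; take 350.3 kN (rupture).
Governing: min(215.8, 350.3) = 215.8 kN → weld metal.

215.8 kN (weld metal governs)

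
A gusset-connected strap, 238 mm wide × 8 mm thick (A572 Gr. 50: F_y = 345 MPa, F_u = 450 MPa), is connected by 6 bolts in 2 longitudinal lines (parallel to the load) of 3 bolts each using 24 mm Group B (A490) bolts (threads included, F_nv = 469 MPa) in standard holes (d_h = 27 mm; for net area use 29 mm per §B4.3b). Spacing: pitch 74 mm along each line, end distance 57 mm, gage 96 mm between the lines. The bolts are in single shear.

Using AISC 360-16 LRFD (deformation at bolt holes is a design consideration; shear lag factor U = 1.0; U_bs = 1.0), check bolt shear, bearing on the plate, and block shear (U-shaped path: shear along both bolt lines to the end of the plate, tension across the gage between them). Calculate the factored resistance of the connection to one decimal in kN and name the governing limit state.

Bolt shear: A_b = π(24)²/4 = 452.39 mm². φR_n = 0.75 × 469 × 452.39 × 6 × 1 = 954.8 kN.
Bearing (8 mm plate, F_u = 450 MPa): end bolts L_c = 57 − 27/2 = 43.5, R_n = min(1.2×43.5×8×450, 2.4×24×8×450) = 187.92 kN/bolt; interior L_c = 74 − 27 = 47, R_n = 203.04 kN/bolt. φR_n = 0.75 × (2×187.92 + 4×203.04) = 891.0 kN.
Block shear: shear path 2×[57+2×74] = 2×205 mm, A_gv = 3280, A_nv = 2×(205 − 2.5×29)×8 = 2120 mm²; tension across gage: (96 − 1×29)×8 = 536 mm². R_n = min(0.6×450×2120, 0.6×345×3280) + 1.0×450×536 = min(572.4, 678.96) + 241.2 = 813.6 kN. φR_n = 0.75 × 813.6 = 610.2 kN.
Governing: min(954.8, 891.0, 610.2) = 610.2 kN → block shear.

610.2 kN (block shear governs)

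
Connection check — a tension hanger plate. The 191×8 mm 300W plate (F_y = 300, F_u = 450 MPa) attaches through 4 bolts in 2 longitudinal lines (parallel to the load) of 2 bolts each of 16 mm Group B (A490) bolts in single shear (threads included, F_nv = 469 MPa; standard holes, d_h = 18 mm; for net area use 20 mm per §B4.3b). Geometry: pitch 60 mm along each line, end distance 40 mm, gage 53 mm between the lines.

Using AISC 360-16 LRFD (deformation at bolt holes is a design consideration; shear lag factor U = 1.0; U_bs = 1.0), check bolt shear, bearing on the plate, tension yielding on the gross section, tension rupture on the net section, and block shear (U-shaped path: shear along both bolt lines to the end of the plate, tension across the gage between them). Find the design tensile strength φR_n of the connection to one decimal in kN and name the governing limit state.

Bolt shear: A_b = π(16)²/4 = 201.06 mm². φR_n = 0.75 × 469 × 201.06 × 4 × 1 = 282.9 kN.
Bearing (8 mm plate, F_u = 450 MPa): end bolts L_c = 40 − 18/2 = 31, R_n = min(1.2×31×8×450, 2.4×16×8×450) = 133.92 kN/bolt; interior L_c = 60 − 18 = 42, R_n = 138.24 kN/bolt. φR_n = 0.75 × (2×133.92 + 2×138.24) = 408.2 kN.
Tension yield (gross): A_g = 191×8 = 1528 mm². φR_n = 0.90 × 300 × 1528 = 412.6 kN.
Tension rupture (net): A_n = (191 − 2×20)×8 = 1208 mm² (U = 1.0, A_e = A_n). φR_n = 0.75 × 450 × 1208 = 407.7 kN.
Block shear: shear path 2×[40+1×60] = 2×100 mm, A_gv = 1600, A_nv = 2×(100 − 1.5×20)×8 = 1120 mm²; tension across gage: (53 − 1×20)×8 = 264 mm². R_n = min(0.6×450×1120, 0.6×300×1600) + 1.0×450×264 = min(302.4, 288) + 118.8 = 406.8 kN. φR_n = 0.75 × 406.8 = 305.1 kN.
Governing: min(282.9, 408.2, 412.6, 407.7, 305.1) = 282.9 kN → bolt shear.

282.9 kN (bolt shear governs)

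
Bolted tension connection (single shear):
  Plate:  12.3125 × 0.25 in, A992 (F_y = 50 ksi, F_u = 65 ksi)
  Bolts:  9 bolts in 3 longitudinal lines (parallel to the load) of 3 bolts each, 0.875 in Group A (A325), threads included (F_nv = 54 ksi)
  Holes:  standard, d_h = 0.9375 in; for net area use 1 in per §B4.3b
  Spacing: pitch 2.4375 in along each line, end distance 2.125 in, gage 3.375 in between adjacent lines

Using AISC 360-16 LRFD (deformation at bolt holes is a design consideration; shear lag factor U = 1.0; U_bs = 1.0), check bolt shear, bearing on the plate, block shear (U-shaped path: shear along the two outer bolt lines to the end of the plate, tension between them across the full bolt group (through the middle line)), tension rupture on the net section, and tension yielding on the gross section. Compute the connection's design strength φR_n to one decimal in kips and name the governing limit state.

Bolt shear: A_b = π(0.875)²/4 = 0.60132 in². φR_n = 0.75 × 54 × 0.60132 × 9 × 1 = 219.2 kips.
Bearing (0.25 in plate, F_u = 65 ksi): end bolts L_c = 2.125 − 0.9375/2 = 1.65625, R_n = min(1.2×1.65625×0.25×65, 2.4×0.875×0.25×65) = 32.297 kips/bolt; interior L_c = 2.4375 − 0.9375 = 1.5, R_n = 29.25 kips/bolt. φR_n = 0.75 × (3×32.297 + 6×29.25) = 204.3 kips.
Block shear: shear path 2×[2.125+2×2.4375] = 2×7 in, A_gv = 3.5, A_nv = 2×(7 − 2.5×1)×0.25 = 2.25 in²; tension across gage: (6.75 − 2×1)×0.25 = 1.1875 in². R_n = min(0.6×65×2.25, 0.6×50×3.5) + 1.0×65×1.1875 = min(87.75, 105) + 77.188 = 164.94 kips. φR_n = 0.75 × 164.94 = 123.7 kips.
Tension rupture (net): A_n = (12.3125 − 3×1)×0.25 = 2.3281 in² (U = 1.0, A_e = A_n). φR_n = 0.75 × 65 × 2.3281 = 113.5 kips.
Tension yield (gross): A_g = 12.3125×0.25 = 3.0781 in². φR_n = 0.90 × 50 × 3.0781 = 138.5 kips.
Governing: min(219.2, 204.3, 123.7, 113.5, 138.5) = 113.5 kips → net-section rupture.

113.5 kips (net-section rupture governs)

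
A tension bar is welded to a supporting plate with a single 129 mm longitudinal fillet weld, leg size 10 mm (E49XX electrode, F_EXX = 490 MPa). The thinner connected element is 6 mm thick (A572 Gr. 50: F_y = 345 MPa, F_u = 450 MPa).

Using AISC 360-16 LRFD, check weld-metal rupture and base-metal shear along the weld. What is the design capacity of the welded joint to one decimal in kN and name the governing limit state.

Weld metal: throat = 0.707×10 = 7.07 mm, L = 129 mm. φR_n = 0.75 × 0.6 × 490 × 7.07 × 129 = 201.1 kN.
Base metal shear (6 mm plate): yield φR_n = 1.0×0.6×345×6×129 = 160.2 kN; rupture φR_n = 0.75×0.6×450×6×129 = 156.7 kN; take 156.7 kN (rupture).
Governing: min(201.1, 156.7) = 156.7 kN → base-metal shear.

156.7 kN (base-metal shear governs)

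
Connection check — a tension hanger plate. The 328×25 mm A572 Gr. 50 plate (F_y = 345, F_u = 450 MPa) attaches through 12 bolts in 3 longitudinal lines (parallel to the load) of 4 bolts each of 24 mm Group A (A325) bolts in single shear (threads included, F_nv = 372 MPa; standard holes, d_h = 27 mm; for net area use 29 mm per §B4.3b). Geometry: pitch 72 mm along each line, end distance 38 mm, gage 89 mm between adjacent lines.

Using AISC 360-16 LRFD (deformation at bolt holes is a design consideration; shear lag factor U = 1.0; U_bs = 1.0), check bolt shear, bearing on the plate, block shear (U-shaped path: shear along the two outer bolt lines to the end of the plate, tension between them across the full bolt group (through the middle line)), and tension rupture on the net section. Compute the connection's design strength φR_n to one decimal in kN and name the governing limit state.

1514.6 kN (bolt shear governs)

Bolt shear: A_b = π(24)²/4 = 452.39 mm². φR_n = 0.75 × 372 × 452.39 × 12 × 1 = 1514.6 kN.
Bearing (25 mm plate, F_u = 450 MPa): end bolts L_c = 38 − 27/2 = 24.5, R_n = min(1.2×24.5×25×450, 2.4×24×25×450) = 330.75 kN/bolt; interior L_c = 72 − 27 = 45, R_n = 607.5 kN/bolt. φR_n = 0.75 × (3×330.75 + 9×607.5) = 4844.8 kN.
Block shear: shear path 2×[38+3×72] = 2×254 mm, A_gv = 12700, A_nv = 2×(254 − 3.5×29)×25 = 7625 mm²; tension across gage: (178 − 2×29)×25 = 3000 mm². R_n = min(0.6×450×7625, 0.6×345×12700) + 1.0×450×3000 = min(2058.8, 2628.9) + 1350 = 3408.8 kN. φR_n = 0.75 × 3408.8 = 2556.6 kN.
Tension rupture (net): A_n = (328 − 3×29)×25 = 6025 mm² (U = 1.0, A_e = A_n). φR_n = 0.75 × 450 × 6025 = 2033.4 kN.
Governing: min(1514.6, 4844.8, 2556.6, 2033.4) = 1514.6 kN → bolt shear.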